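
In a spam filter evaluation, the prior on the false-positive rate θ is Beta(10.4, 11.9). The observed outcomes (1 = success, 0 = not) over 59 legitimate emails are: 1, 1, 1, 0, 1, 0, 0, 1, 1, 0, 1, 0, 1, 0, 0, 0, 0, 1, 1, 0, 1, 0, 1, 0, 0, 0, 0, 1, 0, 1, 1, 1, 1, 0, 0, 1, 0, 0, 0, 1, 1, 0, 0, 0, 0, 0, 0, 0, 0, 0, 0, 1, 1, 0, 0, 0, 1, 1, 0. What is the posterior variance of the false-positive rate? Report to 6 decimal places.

The Beta prior is conjugate to a Binomial/Bernoulli likelihood; the update adds successes to α and failures to β.
Posterior: Beta(α+k, β+n−k) = Beta(10.4+24, 11.9+35) = Beta(34.4, 46.9).
Var = αβ/((α+β)²(α+β+1)) = 34.4·46.9/(81.3²·82.3) = 0.002966.

0.002966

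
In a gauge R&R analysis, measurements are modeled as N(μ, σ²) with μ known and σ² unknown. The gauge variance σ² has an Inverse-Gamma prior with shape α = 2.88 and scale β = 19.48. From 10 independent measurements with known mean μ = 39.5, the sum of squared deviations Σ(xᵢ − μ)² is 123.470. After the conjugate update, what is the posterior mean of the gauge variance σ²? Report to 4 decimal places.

11.8045

With known mean μ and an Inverse-Gamma(α, β) prior on σ², the Normal likelihood is conjugate: posterior is Inv-Gamma(α + n/2, β + Σ(xᵢ−μ)²/2).
Posterior: Inv-Gamma(2.88 + 10/2, 19.48 + 123.470/2) = Inv-Gamma(7.88, 81.2150).
E[σ²|data] = β/(α−1) = 81.2150/6.88 = 11.8045.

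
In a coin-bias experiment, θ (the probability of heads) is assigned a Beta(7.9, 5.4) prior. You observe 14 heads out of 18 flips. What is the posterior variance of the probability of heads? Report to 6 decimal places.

0.006506

The Beta prior is conjugate to a Binomial/Bernoulli likelihood; the update adds successes to α and failures to β.
Posterior: Beta(α+k, β+n−k) = Beta(7.9+14, 5.4+4) = Beta(21.9, 9.4).
Var = αβ/((α+β)²(α+β+1)) = 21.9·9.4/(31.3²·32.3) = 0.006506.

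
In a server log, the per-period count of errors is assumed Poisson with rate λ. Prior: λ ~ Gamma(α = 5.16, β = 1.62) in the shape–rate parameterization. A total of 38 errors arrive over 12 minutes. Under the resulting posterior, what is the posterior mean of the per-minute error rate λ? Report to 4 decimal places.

3.1689

With a Gamma(shape α, rate β) prior, the Poisson likelihood is conjugate: the posterior is Gamma(α + ΣXᵢ, β + n).
Posterior: Gamma(α+S, β+n) = Gamma(5.16+38, 1.62+12) = Gamma(43.16, 13.62).
Posterior mean = α/β = 43.16/13.62 = 3.1689.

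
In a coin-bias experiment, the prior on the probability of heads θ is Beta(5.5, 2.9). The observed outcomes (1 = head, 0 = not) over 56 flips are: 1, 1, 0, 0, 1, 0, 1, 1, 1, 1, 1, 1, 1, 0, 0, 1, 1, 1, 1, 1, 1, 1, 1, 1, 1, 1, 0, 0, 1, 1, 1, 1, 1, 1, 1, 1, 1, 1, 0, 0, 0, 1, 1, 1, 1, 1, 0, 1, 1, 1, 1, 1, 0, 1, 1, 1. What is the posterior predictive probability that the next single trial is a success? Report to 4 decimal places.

The Beta prior is conjugate to a Binomial/Bernoulli likelihood; the update adds successes to α and failures to β.
Posterior: Beta(α+k, β+n−k) = Beta(5.5+44, 2.9+12) = Beta(49.5, 14.9).
For a single future Bernoulli trial, P(success | data) = α/(α+β) = 0.7686.

0.7686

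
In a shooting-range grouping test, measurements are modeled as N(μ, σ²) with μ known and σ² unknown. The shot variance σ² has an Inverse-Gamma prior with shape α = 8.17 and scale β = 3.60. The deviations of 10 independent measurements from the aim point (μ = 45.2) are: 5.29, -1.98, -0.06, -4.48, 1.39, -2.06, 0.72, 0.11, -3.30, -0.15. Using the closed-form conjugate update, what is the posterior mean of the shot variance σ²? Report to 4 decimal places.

3.1552

With known mean μ and an Inverse-Gamma(α, β) prior on σ², the Normal likelihood is conjugate: posterior is Inv-Gamma(α + n/2, β + Σ(xᵢ−μ)²/2).
Σ(xᵢ−μ)² = (5.29)² + (-1.98)² + (-0.06)² + (-4.48)² + (1.39)² + (-2.06)² + (0.72)² + (0.11)² + (-3.30)² + (-0.15)² = 69.5972.
Posterior: Inv-Gamma(8.17 + 10/2, 3.60 + 69.5972/2) = Inv-Gamma(13.17, 38.39860).
E[σ²|data] = β/(α−1) = 38.39860/12.17 = 3.1552.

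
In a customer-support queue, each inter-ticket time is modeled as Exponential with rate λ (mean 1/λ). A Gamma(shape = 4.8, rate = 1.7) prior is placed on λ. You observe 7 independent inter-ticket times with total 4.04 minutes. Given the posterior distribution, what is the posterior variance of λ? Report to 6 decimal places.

With a Gamma(shape α, rate β) prior on the exponential rate λ, the posterior after n observations with total T = Σxᵢ is Gamma(α+n, β+T).
Posterior: Gamma(4.8+7, 1.7+4.04) = Gamma(11.8, 5.74).
Var = α/β² = 0.358144.

0.358144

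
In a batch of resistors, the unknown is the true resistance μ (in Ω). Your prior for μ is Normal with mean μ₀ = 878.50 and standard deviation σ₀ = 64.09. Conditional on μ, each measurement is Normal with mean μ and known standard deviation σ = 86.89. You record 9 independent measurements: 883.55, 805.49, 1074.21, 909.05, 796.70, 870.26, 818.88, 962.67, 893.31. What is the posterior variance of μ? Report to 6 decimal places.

696.607508

For Normal data with known variance σ², a Normal(μ₀, σ₀²) prior on μ is conjugate. Posterior precision = 1/σ₀² + n/σ²; posterior mean is the precision-weighted average of μ₀ and x̄.
σ₀² = 64.09² = 4107.5281, σ² = 86.89² = 7549.8721; σ² + n·σ₀² = 7549.8721 + 9·4107.5281 = 44517.625.
Posterior precision = 1/σ₀² + n/σ² = 1/4107.5281 + 9/7549.8721 = (σ² + n·σ₀²)/(σ₀²σ²) = 44517.625/(4107.5281·7549.8721); posterior variance σₙ² = σ₀²σ²/(σ² + n·σ₀²) = 4107.5281·7549.8721/44517.625 = 696.607508.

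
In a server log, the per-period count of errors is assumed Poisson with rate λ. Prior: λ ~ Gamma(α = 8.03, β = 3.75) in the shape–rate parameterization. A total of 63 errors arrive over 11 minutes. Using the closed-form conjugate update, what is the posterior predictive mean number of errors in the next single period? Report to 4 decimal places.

4.8156

With a Gamma(shape α, rate β) prior, the Poisson likelihood is conjugate: the posterior is Gamma(α + ΣXᵢ, β + n).
Posterior: Gamma(α+S, β+n) = Gamma(8.03+63, 3.75+11) = Gamma(71.03, 14.75).
The predictive distribution for one future period is NegBinom with mean α/β = 4.8156.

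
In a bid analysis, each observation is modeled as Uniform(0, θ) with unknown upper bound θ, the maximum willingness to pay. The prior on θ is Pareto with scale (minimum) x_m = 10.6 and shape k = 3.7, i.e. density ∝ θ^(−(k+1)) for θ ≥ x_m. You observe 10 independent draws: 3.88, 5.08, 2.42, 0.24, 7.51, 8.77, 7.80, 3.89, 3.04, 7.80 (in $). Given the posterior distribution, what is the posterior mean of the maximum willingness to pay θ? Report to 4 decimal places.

11.4346

A Pareto(scale x_m, shape k) prior on the upper bound θ of Uniform(0, θ) is conjugate: posterior is Pareto(max(x_m, max xᵢ), k + n).
Sample maximum = 8.77; prior scale x_m = 10.6 → posterior scale = max = 10.60.
Posterior shape = 3.7 + 10 = 13.7.
E[θ|data] = k·x_m/(k−1) = 13.7·10.60/12.7 = 11.4346.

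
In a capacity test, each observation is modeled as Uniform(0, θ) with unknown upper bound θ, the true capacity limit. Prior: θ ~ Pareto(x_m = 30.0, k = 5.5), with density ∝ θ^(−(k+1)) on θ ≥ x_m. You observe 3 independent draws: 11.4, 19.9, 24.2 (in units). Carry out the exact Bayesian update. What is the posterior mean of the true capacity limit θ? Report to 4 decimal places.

34.0000

A Pareto(scale x_m, shape k) prior on the upper bound θ of Uniform(0, θ) is conjugate: posterior is Pareto(max(x_m, max xᵢ), k + n).
Sample maximum = 24.2; prior scale x_m = 30.0 → posterior scale = max = 30.0.
Posterior shape = 5.5 + 3 = 8.5.
E[θ|data] = k·x_m/(k−1) = 8.5·30.0/7.5 = 34.0000.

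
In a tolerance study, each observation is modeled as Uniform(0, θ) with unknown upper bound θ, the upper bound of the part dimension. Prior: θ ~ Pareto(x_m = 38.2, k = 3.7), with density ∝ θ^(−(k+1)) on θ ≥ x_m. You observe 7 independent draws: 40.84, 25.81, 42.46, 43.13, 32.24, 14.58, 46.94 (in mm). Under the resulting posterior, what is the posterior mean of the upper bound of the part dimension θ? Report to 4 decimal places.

A Pareto(scale x_m, shape k) prior on the upper bound θ of Uniform(0, θ) is conjugate: posterior is Pareto(max(x_m, max xᵢ), k + n).
Sample maximum = 46.94; prior scale x_m = 38.2 → posterior scale = max = 46.94.
Posterior shape = 3.7 + 7 = 10.7.
E[θ|data] = k·x_m/(k−1) = 10.7·46.94/9.7 = 51.7792.

51.7792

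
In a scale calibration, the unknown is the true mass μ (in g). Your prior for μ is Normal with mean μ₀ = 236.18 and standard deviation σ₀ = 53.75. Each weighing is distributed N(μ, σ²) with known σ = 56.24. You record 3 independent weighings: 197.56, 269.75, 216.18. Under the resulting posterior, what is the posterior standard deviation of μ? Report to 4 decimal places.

For Normal data with known variance σ², a Normal(μ₀, σ₀²) prior on μ is conjugate. Posterior precision = 1/σ₀² + n/σ²; posterior mean is the precision-weighted average of μ₀ and x̄.
σ₀² = 53.75² = 2889.0625, σ² = 56.24² = 3162.9376; σ² + n·σ₀² = 3162.9376 + 3·2889.0625 = 11830.1251.
Posterior precision = 1/σ₀² + n/σ² = 1/2889.0625 + 3/3162.9376 = (σ² + n·σ₀²)/(σ₀²σ²) = 11830.1251/(2889.0625·3162.9376); posterior variance σₙ² = σ₀²σ²/(σ² + n·σ₀²) = 2889.0625·3162.9376/11830.1251 = 772.428384.
Posterior SD = √σₙ² = √(2889.0625·3162.9376/11830.1251) = 27.7926.

27.7926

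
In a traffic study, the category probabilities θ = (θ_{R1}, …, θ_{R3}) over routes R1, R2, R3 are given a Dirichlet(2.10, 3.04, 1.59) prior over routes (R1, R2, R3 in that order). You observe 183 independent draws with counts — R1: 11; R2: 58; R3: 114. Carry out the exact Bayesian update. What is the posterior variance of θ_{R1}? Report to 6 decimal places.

The Dirichlet prior is conjugate to the Multinomial likelihood: each posterior αⱼ = prior αⱼ + observed count nⱼ.
Posterior concentration: (13.10, 61.04, 115.59), total = 189.73.
Var[θ_j] = α_j(Σα−α_j)/((Σα)²(Σα+1)) = 13.10·176.63/(189.73²·190.73) = 0.000337.

0.000337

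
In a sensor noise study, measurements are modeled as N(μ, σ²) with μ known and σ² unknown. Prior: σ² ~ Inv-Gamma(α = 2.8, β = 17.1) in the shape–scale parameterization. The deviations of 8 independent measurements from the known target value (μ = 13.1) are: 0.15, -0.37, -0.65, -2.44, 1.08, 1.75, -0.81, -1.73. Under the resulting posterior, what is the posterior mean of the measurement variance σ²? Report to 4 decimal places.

4.1908

With known mean μ and an Inverse-Gamma(α, β) prior on σ², the Normal likelihood is conjugate: posterior is Inv-Gamma(α + n/2, β + Σ(xᵢ−μ)²/2).
Σ(xᵢ−μ)² = (0.15)² + (-0.37)² + (-0.65)² + (-2.44)² + (1.08)² + (1.75)² + (-0.81)² + (-1.73)² = 14.4134.
Posterior: Inv-Gamma(2.8 + 8/2, 17.1 + 14.4134/2) = Inv-Gamma(6.80, 24.30670).
E[σ²|data] = β/(α−1) = 24.30670/5.80 = 4.1908.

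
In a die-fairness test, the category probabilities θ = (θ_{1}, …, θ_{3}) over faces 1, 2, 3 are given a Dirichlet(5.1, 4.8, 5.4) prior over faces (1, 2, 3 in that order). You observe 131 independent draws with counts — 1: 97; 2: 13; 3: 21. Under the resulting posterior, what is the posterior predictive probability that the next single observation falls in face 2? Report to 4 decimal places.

0.1217

The Dirichlet prior is conjugate to the Multinomial likelihood: each posterior αⱼ = prior αⱼ + observed count nⱼ.
Posterior concentration: (102.1, 17.8, 26.4), total = 146.3.
P(next = 2 | data) = α_{2}/Σα = 0.1217.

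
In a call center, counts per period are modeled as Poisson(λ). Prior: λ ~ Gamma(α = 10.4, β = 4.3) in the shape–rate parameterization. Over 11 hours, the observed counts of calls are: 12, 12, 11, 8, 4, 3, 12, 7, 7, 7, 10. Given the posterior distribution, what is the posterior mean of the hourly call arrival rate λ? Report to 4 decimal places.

With a Gamma(shape α, rate β) prior, the Poisson likelihood is conjugate: the posterior is Gamma(α + ΣXᵢ, β + n).
Sum of counts S = 93 over n = 11 hours.
Posterior: Gamma(α+S, β+n) = Gamma(10.4+93, 4.3+11) = Gamma(103.4, 15.3).
Posterior mean = α/β = 103.4/15.3 = 6.7582.

6.7582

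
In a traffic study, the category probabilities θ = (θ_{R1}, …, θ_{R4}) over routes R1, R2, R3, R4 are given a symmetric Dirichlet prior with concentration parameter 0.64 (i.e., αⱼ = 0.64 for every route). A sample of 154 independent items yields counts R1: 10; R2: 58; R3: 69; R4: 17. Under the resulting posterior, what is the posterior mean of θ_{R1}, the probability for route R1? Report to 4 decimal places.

0.0680

The Dirichlet prior is conjugate to the Multinomial likelihood: each posterior αⱼ = prior αⱼ + observed count nⱼ.
Posterior concentration: (10.64, 58.64, 69.64, 17.64), total = 156.56.
E[θ_{R1}|data] = α_{R1}/Σα = 10.64/156.56 = 0.0680.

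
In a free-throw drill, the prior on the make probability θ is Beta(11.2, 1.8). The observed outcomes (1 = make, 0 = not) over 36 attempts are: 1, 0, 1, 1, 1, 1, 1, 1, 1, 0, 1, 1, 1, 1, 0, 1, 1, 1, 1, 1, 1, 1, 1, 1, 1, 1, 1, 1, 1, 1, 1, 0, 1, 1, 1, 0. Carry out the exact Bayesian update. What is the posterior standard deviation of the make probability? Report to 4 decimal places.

0.0489

The Beta prior is conjugate to a Binomial/Bernoulli likelihood; the update adds successes to α and failures to β.
Posterior: Beta(α+k, β+n−k) = Beta(11.2+31, 1.8+5) = Beta(42.2, 6.8).
Var = αβ/((α+β)²(α+β+1)) = 42.2·6.8/(49.0²·50.0) = 0.00239034; SD = √0.00239034 = 0.0489.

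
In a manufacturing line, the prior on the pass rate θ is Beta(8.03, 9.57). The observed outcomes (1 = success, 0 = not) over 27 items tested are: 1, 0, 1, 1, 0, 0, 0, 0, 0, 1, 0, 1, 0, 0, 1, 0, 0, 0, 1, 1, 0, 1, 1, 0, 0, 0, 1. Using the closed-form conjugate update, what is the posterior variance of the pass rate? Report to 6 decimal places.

The Beta prior is conjugate to a Binomial/Bernoulli likelihood; the update adds successes to α and failures to β.
Posterior: Beta(α+k, β+n−k) = Beta(8.03+11, 9.57+16) = Beta(19.03, 25.57).
Var = αβ/((α+β)²(α+β+1)) = 19.03·25.57/(44.60²·45.60) = 0.005365.

0.005365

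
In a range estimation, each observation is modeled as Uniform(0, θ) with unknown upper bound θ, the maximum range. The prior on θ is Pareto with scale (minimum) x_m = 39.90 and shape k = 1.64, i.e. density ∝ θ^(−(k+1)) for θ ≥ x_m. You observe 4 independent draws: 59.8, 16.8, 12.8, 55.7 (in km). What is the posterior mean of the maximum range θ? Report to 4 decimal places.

72.6879

A Pareto(scale x_m, shape k) prior on the upper bound θ of Uniform(0, θ) is conjugate: posterior is Pareto(max(x_m, max xᵢ), k + n).
Sample maximum = 59.8; prior scale x_m = 39.90 → posterior scale = max = 59.80.
Posterior shape = 1.64 + 4 = 5.64.
E[θ|data] = k·x_m/(k−1) = 5.64·59.80/4.64 = 72.6879.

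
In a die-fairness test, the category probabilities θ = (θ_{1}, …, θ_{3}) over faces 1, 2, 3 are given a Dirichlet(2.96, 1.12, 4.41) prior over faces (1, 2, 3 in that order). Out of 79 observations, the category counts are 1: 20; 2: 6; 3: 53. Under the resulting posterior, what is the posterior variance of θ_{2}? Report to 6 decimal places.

0.000845

The Dirichlet prior is conjugate to the Multinomial likelihood: each posterior αⱼ = prior αⱼ + observed count nⱼ.
Posterior concentration: (22.96, 7.12, 57.41), total = 87.49.
Var[θ_j] = α_j(Σα−α_j)/((Σα)²(Σα+1)) = 7.12·80.37/(87.49²·88.49) = 0.000845.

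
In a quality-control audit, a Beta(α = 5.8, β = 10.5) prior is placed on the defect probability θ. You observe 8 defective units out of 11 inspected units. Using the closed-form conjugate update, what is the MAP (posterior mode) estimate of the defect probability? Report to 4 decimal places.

The Beta prior is conjugate to a Binomial/Bernoulli likelihood; the update adds successes to α and failures to β.
Posterior: Beta(α+k, β+n−k) = Beta(5.8+8, 10.5+3) = Beta(13.8, 13.5).
Mode of Beta(a,b) for a,b>1 is (a−1)/(a+b−2) = 12.8/25.3 = 0.5059.

0.5059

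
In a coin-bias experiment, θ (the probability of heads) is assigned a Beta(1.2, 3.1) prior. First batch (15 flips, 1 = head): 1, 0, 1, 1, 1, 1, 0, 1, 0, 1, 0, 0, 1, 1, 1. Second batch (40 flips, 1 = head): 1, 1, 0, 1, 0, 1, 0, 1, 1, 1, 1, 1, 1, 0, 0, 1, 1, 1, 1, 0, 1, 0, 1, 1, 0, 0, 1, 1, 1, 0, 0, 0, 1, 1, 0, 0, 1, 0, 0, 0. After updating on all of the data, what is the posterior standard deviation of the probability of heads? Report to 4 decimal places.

0.0636

The Beta prior is conjugate to a Binomial/Bernoulli likelihood; the update adds successes to α and failures to β.
After batch 1: Beta(1.2+10, 3.1+5) = Beta(11.2, 8.1).
After batch 2: Beta(11.2+23, 8.1+17) = Beta(34.2, 25.1).
Var = αβ/((α+β)²(α+β+1)) = 34.2·25.1/(59.3²·60.3) = 0.00404830; SD = √0.00404830 = 0.0636.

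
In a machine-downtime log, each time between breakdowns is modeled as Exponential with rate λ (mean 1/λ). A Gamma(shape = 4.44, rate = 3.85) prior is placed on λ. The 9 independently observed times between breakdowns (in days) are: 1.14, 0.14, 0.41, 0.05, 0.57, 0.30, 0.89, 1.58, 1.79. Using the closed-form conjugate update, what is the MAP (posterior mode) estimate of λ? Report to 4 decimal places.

1.1604

With a Gamma(shape α, rate β) prior on the exponential rate λ, the posterior after n observations with total T = Σxᵢ is Gamma(α+n, β+T).
Sum of observations T = 6.87 days; n = 9.
Posterior: Gamma(4.44+9, 3.85+6.87) = Gamma(13.44, 10.72).
Mode = (α−1)/β = 1.1604.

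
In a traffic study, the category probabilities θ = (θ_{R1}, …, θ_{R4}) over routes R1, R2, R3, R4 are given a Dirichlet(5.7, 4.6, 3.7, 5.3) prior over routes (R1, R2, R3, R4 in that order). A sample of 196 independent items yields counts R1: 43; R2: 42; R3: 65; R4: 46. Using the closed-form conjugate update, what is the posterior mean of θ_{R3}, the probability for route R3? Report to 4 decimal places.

0.3191

The Dirichlet prior is conjugate to the Multinomial likelihood: each posterior αⱼ = prior αⱼ + observed count nⱼ.
Posterior concentration: (48.7, 46.6, 68.7, 51.3), total = 215.3.
E[θ_{R3}|data] = α_{R3}/Σα = 68.7/215.3 = 0.3191.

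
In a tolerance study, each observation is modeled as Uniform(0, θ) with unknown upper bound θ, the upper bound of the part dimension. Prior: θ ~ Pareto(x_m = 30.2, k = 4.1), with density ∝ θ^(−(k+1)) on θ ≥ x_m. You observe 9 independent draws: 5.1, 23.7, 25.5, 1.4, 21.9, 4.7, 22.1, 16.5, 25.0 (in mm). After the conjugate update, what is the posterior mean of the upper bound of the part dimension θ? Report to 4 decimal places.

32.6959

A Pareto(scale x_m, shape k) prior on the upper bound θ of Uniform(0, θ) is conjugate: posterior is Pareto(max(x_m, max xᵢ), k + n).
Sample maximum = 25.5; prior scale x_m = 30.2 → posterior scale = max = 30.2.
Posterior shape = 4.1 + 9 = 13.1.
E[θ|data] = k·x_m/(k−1) = 13.1·30.2/12.1 = 32.6959.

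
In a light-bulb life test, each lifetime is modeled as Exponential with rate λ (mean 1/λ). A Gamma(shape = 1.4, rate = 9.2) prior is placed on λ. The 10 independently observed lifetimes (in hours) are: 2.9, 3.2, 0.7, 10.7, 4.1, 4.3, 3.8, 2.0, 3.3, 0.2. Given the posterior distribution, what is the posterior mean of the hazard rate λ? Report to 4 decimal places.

0.2568

With a Gamma(shape α, rate β) prior on the exponential rate λ, the posterior after n observations with total T = Σxᵢ is Gamma(α+n, β+T).
Sum of observations T = 35.2 hours; n = 10.
Posterior: Gamma(1.4+10, 9.2+35.2) = Gamma(11.4, 44.4).
Posterior mean of λ = α/β = 11.4/44.4 = 0.2568.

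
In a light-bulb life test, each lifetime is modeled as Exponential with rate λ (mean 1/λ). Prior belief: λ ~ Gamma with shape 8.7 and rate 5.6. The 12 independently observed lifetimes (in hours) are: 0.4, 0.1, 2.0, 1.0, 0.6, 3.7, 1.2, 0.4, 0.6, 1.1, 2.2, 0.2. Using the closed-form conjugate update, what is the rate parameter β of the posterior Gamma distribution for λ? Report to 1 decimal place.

19.1

With a Gamma(shape α, rate β) prior on the exponential rate λ, the posterior after n observations with total T = Σxᵢ is Gamma(α+n, β+T).
Sum of observations T = 13.5 hours; n = 12.
Posterior: Gamma(8.7+12, 5.6+13.5) = Gamma(20.7, 19.1).
Posterior β = 19.1.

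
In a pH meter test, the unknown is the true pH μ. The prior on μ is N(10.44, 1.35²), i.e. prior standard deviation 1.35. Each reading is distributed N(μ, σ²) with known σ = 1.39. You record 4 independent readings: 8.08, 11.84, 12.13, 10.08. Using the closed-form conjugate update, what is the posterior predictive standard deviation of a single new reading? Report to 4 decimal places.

For Normal data with known variance σ², a Normal(μ₀, σ₀²) prior on μ is conjugate. Posterior precision = 1/σ₀² + n/σ²; posterior mean is the precision-weighted average of μ₀ and x̄.
σ₀² = 1.35² = 1.8225, σ² = 1.39² = 1.9321; σ² + n·σ₀² = 1.9321 + 4·1.8225 = 9.2221.
Posterior precision = 1/σ₀² + n/σ² = 1/1.8225 + 4/1.9321 = (σ² + n·σ₀²)/(σ₀²σ²) = 9.2221/(1.8225·1.9321); posterior variance σₙ² = σ₀²σ²/(σ² + n·σ₀²) = 1.8225·1.9321/9.2221 = 0.381828.
Predictive variance for one new observation = σₙ² + σ² = 1.8225·1.9321/9.2221 + 1.9321 = σ²·(σ₀² + 9.2221)/9.2221 = 1.9321·11.0446/9.2221 = 2.313928; SD = √(1.9321·11.0446/9.2221) = 1.5212.

1.5212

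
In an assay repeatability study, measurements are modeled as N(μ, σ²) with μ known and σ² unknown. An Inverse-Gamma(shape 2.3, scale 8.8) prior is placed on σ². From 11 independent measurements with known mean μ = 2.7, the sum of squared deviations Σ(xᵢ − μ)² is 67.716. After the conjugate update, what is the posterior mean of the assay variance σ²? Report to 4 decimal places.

6.2732

With known mean μ and an Inverse-Gamma(α, β) prior on σ², the Normal likelihood is conjugate: posterior is Inv-Gamma(α + n/2, β + Σ(xᵢ−μ)²/2).
Posterior: Inv-Gamma(2.3 + 11/2, 8.8 + 67.716/2) = Inv-Gamma(7.80, 42.6580).
E[σ²|data] = β/(α−1) = 42.6580/6.80 = 6.2732.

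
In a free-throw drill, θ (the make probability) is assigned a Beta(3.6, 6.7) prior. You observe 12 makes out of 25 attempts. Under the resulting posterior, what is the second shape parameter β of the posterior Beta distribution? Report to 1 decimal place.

The Beta prior is conjugate to a Binomial/Bernoulli likelihood; the update adds successes to α and failures to β.
Posterior: Beta(α+k, β+n−k) = Beta(3.6+12, 6.7+13) = Beta(15.6, 19.7).
Posterior β = 19.7.

19.7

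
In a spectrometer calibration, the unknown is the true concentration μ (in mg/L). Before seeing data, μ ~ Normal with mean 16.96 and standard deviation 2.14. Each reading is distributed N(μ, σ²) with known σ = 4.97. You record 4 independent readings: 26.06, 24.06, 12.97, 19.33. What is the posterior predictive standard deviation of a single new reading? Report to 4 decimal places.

For Normal data with known variance σ², a Normal(μ₀, σ₀²) prior on μ is conjugate. Posterior precision = 1/σ₀² + n/σ²; posterior mean is the precision-weighted average of μ₀ and x̄.
σ₀² = 2.14² = 4.5796, σ² = 4.97² = 24.7009; σ² + n·σ₀² = 24.7009 + 4·4.5796 = 43.0193.
Posterior precision = 1/σ₀² + n/σ² = 1/4.5796 + 4/24.7009 = (σ² + n·σ₀²)/(σ₀²σ²) = 43.0193/(4.5796·24.7009); posterior variance σₙ² = σ₀²σ²/(σ² + n·σ₀²) = 4.5796·24.7009/43.0193 = 2.629523.
Predictive variance for one new observation = σₙ² + σ² = 4.5796·24.7009/43.0193 + 24.7009 = σ²·(σ₀² + 43.0193)/43.0193 = 24.7009·47.5989/43.0193 = 27.330423; SD = √(24.7009·47.5989/43.0193) = 5.2279.

5.2279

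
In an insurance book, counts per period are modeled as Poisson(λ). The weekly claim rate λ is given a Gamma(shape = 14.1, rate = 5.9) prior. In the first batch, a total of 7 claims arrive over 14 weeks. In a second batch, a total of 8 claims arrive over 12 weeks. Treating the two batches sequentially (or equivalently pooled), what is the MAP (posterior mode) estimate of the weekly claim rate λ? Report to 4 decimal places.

0.8809

With a Gamma(shape α, rate β) prior, the Poisson likelihood is conjugate: the posterior is Gamma(α + ΣXᵢ, β + n).
After batch 1: Gamma(α+S, β+n) = Gamma(14.1+7, 5.9+14) = Gamma(21.1, 19.9).
After batch 2: Gamma(α+S, β+n) = Gamma(21.1+8, 19.9+12) = Gamma(29.1, 31.9).
Mode of Gamma(α,β) for α≥1 is (α−1)/β = 28.1/31.9 = 0.8809.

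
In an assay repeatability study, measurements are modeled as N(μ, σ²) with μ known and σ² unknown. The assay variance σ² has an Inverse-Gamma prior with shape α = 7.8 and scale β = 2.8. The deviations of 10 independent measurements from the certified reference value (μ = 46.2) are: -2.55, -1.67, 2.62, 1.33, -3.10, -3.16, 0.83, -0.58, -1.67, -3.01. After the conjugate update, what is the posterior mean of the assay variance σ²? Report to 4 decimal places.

2.3727

With known mean μ and an Inverse-Gamma(α, β) prior on σ², the Normal likelihood is conjugate: posterior is Inv-Gamma(α + n/2, β + Σ(xᵢ−μ)²/2).
Σ(xᵢ−μ)² = (-2.55)² + (-1.67)² + (2.62)² + (1.33)² + (-3.10)² + (-3.16)² + (0.83)² + (-0.58)² + (-1.67)² + (-3.01)² = 50.3946.
Posterior: Inv-Gamma(7.8 + 10/2, 2.8 + 50.3946/2) = Inv-Gamma(12.80, 27.99730).
E[σ²|data] = β/(α−1) = 27.99730/11.80 = 2.3727.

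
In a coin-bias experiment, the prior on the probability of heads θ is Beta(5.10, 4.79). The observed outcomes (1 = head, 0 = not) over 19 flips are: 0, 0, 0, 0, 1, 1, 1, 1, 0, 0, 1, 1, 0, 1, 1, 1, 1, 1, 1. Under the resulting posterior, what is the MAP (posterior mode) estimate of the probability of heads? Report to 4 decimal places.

The Beta prior is conjugate to a Binomial/Bernoulli likelihood; the update adds successes to α and failures to β.
Posterior: Beta(α+k, β+n−k) = Beta(5.10+12, 4.79+7) = Beta(17.10, 11.79).
Mode of Beta(a,b) for a,b>1 is (a−1)/(a+b−2) = 16.10/26.89 = 0.5987.

0.5987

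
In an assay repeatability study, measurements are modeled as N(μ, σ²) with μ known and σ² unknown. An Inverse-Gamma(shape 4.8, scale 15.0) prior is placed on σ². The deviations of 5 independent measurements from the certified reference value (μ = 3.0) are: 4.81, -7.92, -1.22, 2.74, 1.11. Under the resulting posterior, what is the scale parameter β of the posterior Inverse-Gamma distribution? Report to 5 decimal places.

63.04530

With known mean μ and an Inverse-Gamma(α, β) prior on σ², the Normal likelihood is conjugate: posterior is Inv-Gamma(α + n/2, β + Σ(xᵢ−μ)²/2).
Σ(xᵢ−μ)² = (4.81)² + (-7.92)² + (-1.22)² + (2.74)² + (1.11)² = 96.0906.
Posterior: Inv-Gamma(4.8 + 5/2, 15.0 + 96.0906/2) = Inv-Gamma(7.30, 63.04530).
Posterior β = 63.04530.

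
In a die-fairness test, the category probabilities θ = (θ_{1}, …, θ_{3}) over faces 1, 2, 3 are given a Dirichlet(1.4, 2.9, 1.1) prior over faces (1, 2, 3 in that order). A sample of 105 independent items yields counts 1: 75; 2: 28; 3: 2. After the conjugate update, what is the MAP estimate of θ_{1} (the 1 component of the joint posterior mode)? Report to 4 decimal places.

0.7020

The Dirichlet prior is conjugate to the Multinomial likelihood: each posterior αⱼ = prior αⱼ + observed count nⱼ.
Posterior concentration: (76.4, 30.9, 3.1), total = 110.4.
Joint mode component: (α_{1}−1)/(Σα−K) = 75.4/107.4 = 0.7020.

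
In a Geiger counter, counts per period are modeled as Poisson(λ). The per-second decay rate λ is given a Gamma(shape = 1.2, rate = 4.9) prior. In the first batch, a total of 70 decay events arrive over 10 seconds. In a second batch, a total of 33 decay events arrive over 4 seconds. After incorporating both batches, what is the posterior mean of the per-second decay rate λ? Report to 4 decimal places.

With a Gamma(shape α, rate β) prior, the Poisson likelihood is conjugate: the posterior is Gamma(α + ΣXᵢ, β + n).
After batch 1: Gamma(α+S, β+n) = Gamma(1.2+70, 4.9+10) = Gamma(71.2, 14.9).
After batch 2: Gamma(α+S, β+n) = Gamma(71.2+33, 14.9+4) = Gamma(104.2, 18.9).
Posterior mean = α/β = 104.2/18.9 = 5.5132.

5.5132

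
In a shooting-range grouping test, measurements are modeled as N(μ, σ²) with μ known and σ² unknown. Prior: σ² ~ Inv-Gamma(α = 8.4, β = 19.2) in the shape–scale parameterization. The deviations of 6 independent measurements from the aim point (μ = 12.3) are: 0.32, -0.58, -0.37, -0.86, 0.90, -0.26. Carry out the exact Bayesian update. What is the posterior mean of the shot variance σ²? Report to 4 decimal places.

With known mean μ and an Inverse-Gamma(α, β) prior on σ², the Normal likelihood is conjugate: posterior is Inv-Gamma(α + n/2, β + Σ(xᵢ−μ)²/2).
Σ(xᵢ−μ)² = (0.32)² + (-0.58)² + (-0.37)² + (-0.86)² + (0.90)² + (-0.26)² = 2.1929.
Posterior: Inv-Gamma(8.4 + 6/2, 19.2 + 2.1929/2) = Inv-Gamma(11.40, 20.29645).
E[σ²|data] = β/(α−1) = 20.29645/10.40 = 1.9516.

1.9516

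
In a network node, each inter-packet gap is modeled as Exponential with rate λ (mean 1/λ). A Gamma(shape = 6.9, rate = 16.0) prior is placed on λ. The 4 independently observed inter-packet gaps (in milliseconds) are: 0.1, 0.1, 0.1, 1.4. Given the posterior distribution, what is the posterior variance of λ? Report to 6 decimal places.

0.034792

With a Gamma(shape α, rate β) prior on the exponential rate λ, the posterior after n observations with total T = Σxᵢ is Gamma(α+n, β+T).
Sum of observations T = 1.7 milliseconds; n = 4.
Posterior: Gamma(6.9+4, 16.0+1.7) = Gamma(10.9, 17.7).
Var = α/β² = 0.034792.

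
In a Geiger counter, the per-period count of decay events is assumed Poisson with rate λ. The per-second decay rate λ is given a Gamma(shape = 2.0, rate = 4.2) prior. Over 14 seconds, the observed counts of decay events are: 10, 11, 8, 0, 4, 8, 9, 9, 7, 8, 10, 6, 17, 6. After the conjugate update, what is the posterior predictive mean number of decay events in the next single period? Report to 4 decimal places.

6.3187

With a Gamma(shape α, rate β) prior, the Poisson likelihood is conjugate: the posterior is Gamma(α + ΣXᵢ, β + n).
Sum of counts S = 113 over n = 14 seconds.
Posterior: Gamma(α+S, β+n) = Gamma(2.0+113, 4.2+14) = Gamma(115.0, 18.2).
The predictive distribution for one future period is NegBinom with mean α/β = 6.3187.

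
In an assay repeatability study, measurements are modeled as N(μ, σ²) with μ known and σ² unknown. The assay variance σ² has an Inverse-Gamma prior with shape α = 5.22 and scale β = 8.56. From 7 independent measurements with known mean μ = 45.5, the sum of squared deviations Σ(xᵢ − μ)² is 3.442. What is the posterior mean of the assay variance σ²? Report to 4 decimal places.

1.3317

With known mean μ and an Inverse-Gamma(α, β) prior on σ², the Normal likelihood is conjugate: posterior is Inv-Gamma(α + n/2, β + Σ(xᵢ−μ)²/2).
Posterior: Inv-Gamma(5.22 + 7/2, 8.56 + 3.442/2) = Inv-Gamma(8.72, 10.2810).
E[σ²|data] = β/(α−1) = 10.2810/7.72 = 1.3317.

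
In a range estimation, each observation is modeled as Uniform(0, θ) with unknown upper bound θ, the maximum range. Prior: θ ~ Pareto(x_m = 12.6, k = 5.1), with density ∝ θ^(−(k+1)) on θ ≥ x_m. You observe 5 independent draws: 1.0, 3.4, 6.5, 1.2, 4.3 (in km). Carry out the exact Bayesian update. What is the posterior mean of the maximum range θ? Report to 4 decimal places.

A Pareto(scale x_m, shape k) prior on the upper bound θ of Uniform(0, θ) is conjugate: posterior is Pareto(max(x_m, max xᵢ), k + n).
Sample maximum = 6.5; prior scale x_m = 12.6 → posterior scale = max = 12.6.
Posterior shape = 5.1 + 5 = 10.1.
E[θ|data] = k·x_m/(k−1) = 10.1·12.6/9.1 = 13.9846.

13.9846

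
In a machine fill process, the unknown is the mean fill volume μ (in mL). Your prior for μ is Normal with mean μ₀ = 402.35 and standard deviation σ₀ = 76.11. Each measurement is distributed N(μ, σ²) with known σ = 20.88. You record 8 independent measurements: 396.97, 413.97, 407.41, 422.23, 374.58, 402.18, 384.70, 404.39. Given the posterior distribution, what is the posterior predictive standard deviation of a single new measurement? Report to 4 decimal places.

22.1351

For Normal data with known variance σ², a Normal(μ₀, σ₀²) prior on μ is conjugate. Posterior precision = 1/σ₀² + n/σ²; posterior mean is the precision-weighted average of μ₀ and x̄.
σ₀² = 76.11² = 5792.7321, σ² = 20.88² = 435.9744; σ² + n·σ₀² = 435.9744 + 8·5792.7321 = 46777.8312.
Posterior precision = 1/σ₀² + n/σ² = 1/5792.7321 + 8/435.9744 = (σ² + n·σ₀²)/(σ₀²σ²) = 46777.8312/(5792.7321·435.9744); posterior variance σₙ² = σ₀²σ²/(σ² + n·σ₀²) = 5792.7321·435.9744/46777.8312 = 53.988884.
Predictive variance for one new observation = σₙ² + σ² = 5792.7321·435.9744/46777.8312 + 435.9744 = σ²·(σ₀² + 46777.8312)/46777.8312 = 435.9744·52570.5633/46777.8312 = 489.963284; SD = √(435.9744·52570.5633/46777.8312) = 22.1351.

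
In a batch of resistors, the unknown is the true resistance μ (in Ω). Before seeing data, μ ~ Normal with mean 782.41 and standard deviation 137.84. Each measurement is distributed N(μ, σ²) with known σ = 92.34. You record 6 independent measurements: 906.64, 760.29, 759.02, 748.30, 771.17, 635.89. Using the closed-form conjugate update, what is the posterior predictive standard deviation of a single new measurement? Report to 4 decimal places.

For Normal data with known variance σ², a Normal(μ₀, σ₀²) prior on μ is conjugate. Posterior precision = 1/σ₀² + n/σ²; posterior mean is the precision-weighted average of μ₀ and x̄.
σ₀² = 137.84² = 18999.8656, σ² = 92.34² = 8526.6756; σ² + n·σ₀² = 8526.6756 + 6·18999.8656 = 122525.8692.
Posterior precision = 1/σ₀² + n/σ² = 1/18999.8656 + 6/8526.6756 = (σ² + n·σ₀²)/(σ₀²σ²) = 122525.8692/(18999.8656·8526.6756); posterior variance σₙ² = σ₀²σ²/(σ² + n·σ₀²) = 18999.8656·8526.6756/122525.8692 = 1322.216210.
Predictive variance for one new observation = σₙ² + σ² = 18999.8656·8526.6756/122525.8692 + 8526.6756 = σ²·(σ₀² + 122525.8692)/122525.8692 = 8526.6756·141525.7348/122525.8692 = 9848.891810; SD = √(8526.6756·141525.7348/122525.8692) = 99.2416.

99.2416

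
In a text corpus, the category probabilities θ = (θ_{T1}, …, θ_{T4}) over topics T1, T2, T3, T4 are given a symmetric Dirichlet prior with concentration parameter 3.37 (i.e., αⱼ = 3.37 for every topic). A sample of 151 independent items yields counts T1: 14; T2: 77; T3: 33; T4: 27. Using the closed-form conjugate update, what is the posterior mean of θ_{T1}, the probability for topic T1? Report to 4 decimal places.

0.1056

The Dirichlet prior is conjugate to the Multinomial likelihood: each posterior αⱼ = prior αⱼ + observed count nⱼ.
Posterior concentration: (17.37, 80.37, 36.37, 30.37), total = 164.48.
E[θ_{T1}|data] = α_{T1}/Σα = 17.37/164.48 = 0.1056.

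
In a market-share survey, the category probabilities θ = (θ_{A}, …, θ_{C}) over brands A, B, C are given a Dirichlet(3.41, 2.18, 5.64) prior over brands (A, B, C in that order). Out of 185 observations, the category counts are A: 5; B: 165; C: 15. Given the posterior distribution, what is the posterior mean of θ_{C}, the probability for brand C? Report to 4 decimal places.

The Dirichlet prior is conjugate to the Multinomial likelihood: each posterior αⱼ = prior αⱼ + observed count nⱼ.
Posterior concentration: (8.41, 167.18, 20.64), total = 196.23.
E[θ_{C}|data] = α_{C}/Σα = 20.64/196.23 = 0.1052.

0.1052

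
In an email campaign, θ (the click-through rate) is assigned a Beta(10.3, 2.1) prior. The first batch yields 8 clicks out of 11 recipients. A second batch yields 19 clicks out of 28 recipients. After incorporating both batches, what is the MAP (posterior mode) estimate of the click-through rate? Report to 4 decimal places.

0.7348

The Beta prior is conjugate to a Binomial/Bernoulli likelihood; the update adds successes to α and failures to β.
After batch 1: Beta(10.3+8, 2.1+3) = Beta(18.3, 5.1).
After batch 2: Beta(18.3+19, 5.1+9) = Beta(37.3, 14.1).
Mode of Beta(a,b) for a,b>1 is (a−1)/(a+b−2) = 36.3/49.4 = 0.7348.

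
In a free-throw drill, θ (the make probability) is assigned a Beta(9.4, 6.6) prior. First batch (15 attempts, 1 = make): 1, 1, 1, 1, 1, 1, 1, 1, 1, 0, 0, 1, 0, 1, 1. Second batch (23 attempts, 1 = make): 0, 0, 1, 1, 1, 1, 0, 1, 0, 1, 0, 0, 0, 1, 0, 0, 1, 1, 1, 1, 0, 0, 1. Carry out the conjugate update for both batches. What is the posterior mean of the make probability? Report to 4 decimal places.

0.6185

The Beta prior is conjugate to a Binomial/Bernoulli likelihood; the update adds successes to α and failures to β.
After batch 1: Beta(9.4+12, 6.6+3) = Beta(21.4, 9.6).
After batch 2: Beta(21.4+12, 9.6+11) = Beta(33.4, 20.6).
Posterior mean = α/(α+β) = 33.4/54.0 = 0.6185.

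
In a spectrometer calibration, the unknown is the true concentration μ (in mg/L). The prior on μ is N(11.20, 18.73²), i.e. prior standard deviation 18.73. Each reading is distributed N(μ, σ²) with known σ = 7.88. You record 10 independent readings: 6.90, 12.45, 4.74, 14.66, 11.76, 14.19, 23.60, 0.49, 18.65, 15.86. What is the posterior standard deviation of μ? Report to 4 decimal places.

2.4701

For Normal data with known variance σ², a Normal(μ₀, σ₀²) prior on μ is conjugate. Posterior precision = 1/σ₀² + n/σ²; posterior mean is the precision-weighted average of μ₀ and x̄.
σ₀² = 18.73² = 350.8129, σ² = 7.88² = 62.0944; σ² + n·σ₀² = 62.0944 + 10·350.8129 = 3570.2234.
Posterior precision = 1/σ₀² + n/σ² = 1/350.8129 + 10/62.0944 = (σ² + n·σ₀²)/(σ₀²σ²) = 3570.2234/(350.8129·62.0944); posterior variance σₙ² = σ₀²σ²/(σ² + n·σ₀²) = 350.8129·62.0944/3570.2234 = 6.101444.
Posterior SD = √σₙ² = √(350.8129·62.0944/3570.2234) = 2.4701.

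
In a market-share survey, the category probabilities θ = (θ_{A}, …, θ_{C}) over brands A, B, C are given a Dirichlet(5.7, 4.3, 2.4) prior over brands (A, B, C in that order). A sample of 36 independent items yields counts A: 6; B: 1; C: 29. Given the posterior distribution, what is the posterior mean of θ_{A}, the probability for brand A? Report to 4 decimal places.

0.2417

The Dirichlet prior is conjugate to the Multinomial likelihood: each posterior αⱼ = prior αⱼ + observed count nⱼ.
Posterior concentration: (11.7, 5.3, 31.4), total = 48.4.
E[θ_{A}|data] = α_{A}/Σα = 11.7/48.4 = 0.2417.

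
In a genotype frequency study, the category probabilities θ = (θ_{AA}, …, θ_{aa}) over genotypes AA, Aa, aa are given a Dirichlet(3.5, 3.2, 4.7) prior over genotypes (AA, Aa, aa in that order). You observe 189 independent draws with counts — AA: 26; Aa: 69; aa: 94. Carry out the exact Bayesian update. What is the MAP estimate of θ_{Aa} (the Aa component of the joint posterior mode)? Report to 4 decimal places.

The Dirichlet prior is conjugate to the Multinomial likelihood: each posterior αⱼ = prior αⱼ + observed count nⱼ.
Posterior concentration: (29.5, 72.2, 98.7), total = 200.4.
Joint mode component: (α_{Aa}−1)/(Σα−K) = 71.2/197.4 = 0.3607.

0.3607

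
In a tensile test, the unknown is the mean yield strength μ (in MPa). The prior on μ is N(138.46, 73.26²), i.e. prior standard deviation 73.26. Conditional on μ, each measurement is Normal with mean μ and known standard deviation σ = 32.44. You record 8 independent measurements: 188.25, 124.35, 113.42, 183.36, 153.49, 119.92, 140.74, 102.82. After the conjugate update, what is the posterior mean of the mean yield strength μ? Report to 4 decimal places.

For Normal data with known variance σ², a Normal(μ₀, σ₀²) prior on μ is conjugate. Posterior precision = 1/σ₀² + n/σ²; posterior mean is the precision-weighted average of μ₀ and x̄.
Σxᵢ = 188.25 + 124.35 + 113.42 + 183.36 + 153.49 + 119.92 + 140.74 + 102.82 = 1126.35, so n·x̄ = 1126.35.
σ₀² = 73.26² = 5367.0276, σ² = 32.44² = 1052.3536; σ² + n·σ₀² = 1052.3536 + 8·5367.0276 = 43988.5744.
Posterior mean = (μ₀/σ₀² + n·x̄/σ²)/(1/σ₀² + n/σ²) = (σ²·μ₀ + σ₀²·n·x̄)/(σ² + n·σ₀²) = (1052.3536·138.46 + 5367.0276·1126.35)/43988.5744 = 6190860.416716/43988.5744 = 140.7379.

140.7379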